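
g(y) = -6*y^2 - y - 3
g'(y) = -12*y - 1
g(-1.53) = -15.52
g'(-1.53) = 17.36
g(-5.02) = -149.18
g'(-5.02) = 59.24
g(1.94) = -27.52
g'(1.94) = -24.28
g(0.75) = -7.12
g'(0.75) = -10.00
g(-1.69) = -18.45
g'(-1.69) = 19.28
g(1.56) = -19.16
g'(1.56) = -19.72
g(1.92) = -27.04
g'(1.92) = -24.04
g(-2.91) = -50.90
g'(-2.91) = 33.92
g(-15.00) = -1338.00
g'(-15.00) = 179.00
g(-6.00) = -213.00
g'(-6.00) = 71.00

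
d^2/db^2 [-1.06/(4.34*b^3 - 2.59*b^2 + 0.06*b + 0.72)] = ((27.6024*b - 5.4908)*(4.34*b^3 - 2.59*b^2 + 0.06*b + 0.72) - 1.06*(13.02*b^2 - 5.18*b + 0.06)*(26.04*b^2 - 10.36*b + 0.12))/(4.34*b^3 - 2.59*b^2 + 0.06*b + 0.72)^3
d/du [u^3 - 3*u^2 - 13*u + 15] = 3*u^2 - 6*u - 13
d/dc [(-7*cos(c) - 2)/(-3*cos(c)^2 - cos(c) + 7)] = (-21*sin(c)^2 + 12*cos(c) + 72)*sin(c)/(3*cos(c)^2 + cos(c) - 7)^2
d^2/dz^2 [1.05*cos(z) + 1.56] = -1.05*cos(z)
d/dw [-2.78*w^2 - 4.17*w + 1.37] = -5.56*w - 4.17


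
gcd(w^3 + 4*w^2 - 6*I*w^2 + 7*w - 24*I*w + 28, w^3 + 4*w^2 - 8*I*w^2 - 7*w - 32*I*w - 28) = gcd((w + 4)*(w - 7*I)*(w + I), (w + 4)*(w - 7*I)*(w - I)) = w^2 + w*(4 - 7*I) - 28*I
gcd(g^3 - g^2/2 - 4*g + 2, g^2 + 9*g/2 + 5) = g + 2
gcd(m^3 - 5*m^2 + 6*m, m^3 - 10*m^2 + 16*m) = m^2 - 2*m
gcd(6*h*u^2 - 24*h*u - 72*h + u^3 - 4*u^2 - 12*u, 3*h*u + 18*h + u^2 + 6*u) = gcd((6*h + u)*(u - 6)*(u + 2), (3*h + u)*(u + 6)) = 1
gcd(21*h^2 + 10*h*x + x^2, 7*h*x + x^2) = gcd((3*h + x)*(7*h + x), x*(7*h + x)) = 7*h + x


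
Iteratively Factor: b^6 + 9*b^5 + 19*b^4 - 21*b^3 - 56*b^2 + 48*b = (b - 1)*(b^5 + 10*b^4 + 29*b^3 + 8*b^2 - 48*b) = (b - 1)*(b + 3)*(b^4 + 7*b^3 + 8*b^2 - 16*b) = (b - 1)*(b + 3)*(b + 4)*(b^3 + 3*b^2 - 4*b) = (b - 1)*(b + 3)*(b + 4)^2*(b^2 - b) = (b - 1)^2*(b + 3)*(b + 4)^2*(b)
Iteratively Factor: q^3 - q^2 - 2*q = (q + 1)*(q^2 - 2*q) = (q - 2)*(q + 1)*(q)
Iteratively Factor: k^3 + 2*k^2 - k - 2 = (k + 2)*(k^2 - 1) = (k + 1)*(k + 2)*(k - 1)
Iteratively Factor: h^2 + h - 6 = (h - 2)*(h + 3)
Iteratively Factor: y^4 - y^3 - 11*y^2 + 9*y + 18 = (y + 3)*(y^3 - 4*y^2 + y + 6) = (y + 1)*(y + 3)*(y^2 - 5*y + 6) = (y - 2)*(y + 1)*(y + 3)*(y - 3)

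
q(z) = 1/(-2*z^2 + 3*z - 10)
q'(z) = (4*z - 3)/(-2*z^2 + 3*z - 10)^2 = (4*z - 3)/(2*z^2 - 3*z + 10)^2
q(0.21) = -0.11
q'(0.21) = -0.02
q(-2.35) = -0.04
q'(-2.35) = -0.02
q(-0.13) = -0.10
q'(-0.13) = -0.03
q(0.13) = -0.10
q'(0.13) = -0.03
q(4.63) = -0.03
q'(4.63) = 0.01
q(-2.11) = -0.04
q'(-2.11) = -0.02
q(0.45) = -0.11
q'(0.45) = -0.01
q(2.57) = -0.06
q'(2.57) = 0.03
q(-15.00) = 0.00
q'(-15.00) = 0.00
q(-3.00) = -0.03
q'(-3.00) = -0.01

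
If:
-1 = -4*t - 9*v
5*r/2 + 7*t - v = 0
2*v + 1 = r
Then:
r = 81/47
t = -53/94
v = 17/47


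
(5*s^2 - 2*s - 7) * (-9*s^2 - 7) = -45*s^4 + 18*s^3 + 28*s^2 + 14*s + 49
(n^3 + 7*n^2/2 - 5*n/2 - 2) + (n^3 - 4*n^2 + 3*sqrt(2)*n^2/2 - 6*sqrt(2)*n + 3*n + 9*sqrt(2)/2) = 2*n^3 - n^2/2 + 3*sqrt(2)*n^2/2 - 6*sqrt(2)*n + n/2 - 2 + 9*sqrt(2)/2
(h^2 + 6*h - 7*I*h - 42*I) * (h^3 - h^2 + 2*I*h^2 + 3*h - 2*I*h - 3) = h^5 + 5*h^4 - 5*I*h^4 + 11*h^3 - 25*I*h^3 + 85*h^2 + 9*I*h^2 - 102*h - 105*I*h + 126*I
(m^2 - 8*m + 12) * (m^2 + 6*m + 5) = m^4 - 2*m^3 - 31*m^2 + 32*m + 60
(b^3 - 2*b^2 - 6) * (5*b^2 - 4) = 5*b^5 - 10*b^4 - 4*b^3 - 22*b^2 + 24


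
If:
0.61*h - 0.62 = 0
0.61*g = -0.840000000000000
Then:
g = -1.38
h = 1.02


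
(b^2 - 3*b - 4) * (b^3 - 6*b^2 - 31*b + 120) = b^5 - 9*b^4 - 17*b^3 + 237*b^2 - 236*b - 480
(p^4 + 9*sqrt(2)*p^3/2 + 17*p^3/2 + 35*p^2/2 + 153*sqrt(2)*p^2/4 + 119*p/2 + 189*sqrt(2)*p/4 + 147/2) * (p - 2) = p^5 + 9*sqrt(2)*p^4/2 + 13*p^4/2 + p^3/2 + 117*sqrt(2)*p^3/4 - 117*sqrt(2)*p^2/4 + 49*p^2/2 - 189*sqrt(2)*p/2 - 91*p/2 - 147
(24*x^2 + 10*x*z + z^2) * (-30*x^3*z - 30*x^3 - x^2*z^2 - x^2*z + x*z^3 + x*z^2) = -720*x^5*z - 720*x^5 - 324*x^4*z^2 - 324*x^4*z - 16*x^3*z^3 - 16*x^3*z^2 + 9*x^2*z^4 + 9*x^2*z^3 + x*z^5 + x*z^4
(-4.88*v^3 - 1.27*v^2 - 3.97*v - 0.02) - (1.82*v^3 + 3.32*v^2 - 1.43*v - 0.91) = -6.7*v^3 - 4.59*v^2 - 2.54*v + 0.89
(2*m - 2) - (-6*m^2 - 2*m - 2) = 6*m^2 + 4*m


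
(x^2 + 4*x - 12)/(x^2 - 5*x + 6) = (x + 6)/(x - 3)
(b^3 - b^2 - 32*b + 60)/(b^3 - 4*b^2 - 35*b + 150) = (b - 2)/(b - 5)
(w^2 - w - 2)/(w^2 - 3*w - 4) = (w - 2)/(w - 4)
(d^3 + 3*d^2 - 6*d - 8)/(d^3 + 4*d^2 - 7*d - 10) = (d + 4)/(d + 5)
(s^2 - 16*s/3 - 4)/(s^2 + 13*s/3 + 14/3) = (3*s^2 - 16*s - 12)/(3*s^2 + 13*s + 14)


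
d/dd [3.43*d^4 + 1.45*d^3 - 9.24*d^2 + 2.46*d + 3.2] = 13.72*d^3 + 4.35*d^2 - 18.48*d + 2.46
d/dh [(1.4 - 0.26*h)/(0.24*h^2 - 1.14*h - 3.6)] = (0.0624*h^2 - 0.672*h + 2.532)/(0.0576*h^4 - 0.5472*h^3 - 0.4284*h^2 + 8.208*h + 12.96)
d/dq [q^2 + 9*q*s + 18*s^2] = 2*q + 9*s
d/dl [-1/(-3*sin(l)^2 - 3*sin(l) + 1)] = -3*(2*sin(l) + 1)*cos(l)/(3*sin(l)^2 + 3*sin(l) - 1)^2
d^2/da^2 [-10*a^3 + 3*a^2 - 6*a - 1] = 6 - 60*a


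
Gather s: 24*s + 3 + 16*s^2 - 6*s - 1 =16*s^2 + 18*s + 2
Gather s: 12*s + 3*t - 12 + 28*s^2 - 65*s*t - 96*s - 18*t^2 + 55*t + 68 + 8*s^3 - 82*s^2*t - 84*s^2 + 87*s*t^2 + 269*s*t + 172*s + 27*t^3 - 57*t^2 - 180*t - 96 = 8*s^3 + s^2*(-82*t - 56) + s*(87*t^2 + 204*t + 88) + 27*t^3 - 75*t^2 - 122*t - 40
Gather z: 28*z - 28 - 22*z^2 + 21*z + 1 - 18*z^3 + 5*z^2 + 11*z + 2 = -18*z^3 - 17*z^2 + 60*z - 25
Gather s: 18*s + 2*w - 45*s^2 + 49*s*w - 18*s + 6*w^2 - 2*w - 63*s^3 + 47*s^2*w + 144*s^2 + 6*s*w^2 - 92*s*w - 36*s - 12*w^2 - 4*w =-63*s^3 + s^2*(47*w + 99) + s*(6*w^2 - 43*w - 36) - 6*w^2 - 4*w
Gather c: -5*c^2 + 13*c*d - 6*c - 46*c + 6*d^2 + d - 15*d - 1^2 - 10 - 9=-5*c^2 + c*(13*d - 52) + 6*d^2 - 14*d - 20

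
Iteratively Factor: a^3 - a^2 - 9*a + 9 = (a - 1)*(a^2 - 9) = (a - 3)*(a - 1)*(a + 3)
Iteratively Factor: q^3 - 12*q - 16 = (q + 2)*(q^2 - 2*q - 8) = (q + 2)^2*(q - 4)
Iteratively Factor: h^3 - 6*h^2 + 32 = (h - 4)*(h^2 - 2*h - 8) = (h - 4)^2*(h + 2)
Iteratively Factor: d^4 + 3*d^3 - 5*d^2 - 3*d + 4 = (d - 1)*(d^3 + 4*d^2 - d - 4) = (d - 1)^2*(d^2 + 5*d + 4) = (d - 1)^2*(d + 1)*(d + 4)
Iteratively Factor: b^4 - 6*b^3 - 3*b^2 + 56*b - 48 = (b - 4)*(b^3 - 2*b^2 - 11*b + 12) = (b - 4)*(b - 1)*(b^2 - b - 12) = (b - 4)^2*(b - 1)*(b + 3)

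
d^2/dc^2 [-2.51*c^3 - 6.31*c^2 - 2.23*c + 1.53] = -15.06*c - 12.62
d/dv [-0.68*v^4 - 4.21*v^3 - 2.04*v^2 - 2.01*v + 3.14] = -2.72*v^3 - 12.63*v^2 - 4.08*v - 2.01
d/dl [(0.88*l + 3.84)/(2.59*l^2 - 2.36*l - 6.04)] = (-2.2792*l^2 - 19.8912*l + 3.7472)/(6.7081*l^4 - 12.2248*l^3 - 25.7176*l^2 + 28.5088*l + 36.4816)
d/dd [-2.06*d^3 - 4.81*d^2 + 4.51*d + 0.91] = -6.18*d^2 - 9.62*d + 4.51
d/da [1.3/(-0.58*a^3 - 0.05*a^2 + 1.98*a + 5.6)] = (2.262*a^2 + 0.13*a - 2.574)/(0.58*a^3 + 0.05*a^2 - 1.98*a - 5.6)^2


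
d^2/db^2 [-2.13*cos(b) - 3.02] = 2.13*cos(b)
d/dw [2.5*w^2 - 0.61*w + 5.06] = 5.0*w - 0.61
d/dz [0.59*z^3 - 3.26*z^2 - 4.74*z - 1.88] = 1.77*z^2 - 6.52*z - 4.74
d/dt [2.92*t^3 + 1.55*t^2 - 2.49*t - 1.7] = 8.76*t^2 + 3.1*t - 2.49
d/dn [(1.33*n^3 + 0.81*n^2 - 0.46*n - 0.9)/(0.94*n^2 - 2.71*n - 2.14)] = (1.2502*n^4 - 7.2086*n^3 - 10.3013*n^2 - 1.7748*n - 1.4546)/(0.8836*n^4 - 5.0948*n^3 + 3.3209*n^2 + 11.5988*n + 4.5796)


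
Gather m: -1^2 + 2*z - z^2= -z^2 + 2*z - 1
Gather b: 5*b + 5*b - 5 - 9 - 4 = 10*b - 18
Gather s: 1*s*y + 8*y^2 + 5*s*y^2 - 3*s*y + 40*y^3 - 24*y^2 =s*(5*y^2 - 2*y) + 40*y^3 - 16*y^2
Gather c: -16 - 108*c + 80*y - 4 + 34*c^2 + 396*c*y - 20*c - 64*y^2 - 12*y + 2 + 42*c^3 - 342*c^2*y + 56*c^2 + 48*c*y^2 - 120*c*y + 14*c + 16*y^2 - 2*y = 42*c^3 + c^2*(90 - 342*y) + c*(48*y^2 + 276*y - 114) - 48*y^2 + 66*y - 18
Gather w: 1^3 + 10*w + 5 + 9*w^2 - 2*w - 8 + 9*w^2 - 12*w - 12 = 18*w^2 - 4*w - 14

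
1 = 1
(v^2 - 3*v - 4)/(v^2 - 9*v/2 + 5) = 2*(v^2 - 3*v - 4)/(2*v^2 - 9*v + 10)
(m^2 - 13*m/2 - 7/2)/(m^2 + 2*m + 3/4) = 2*(m - 7)/(2*m + 3)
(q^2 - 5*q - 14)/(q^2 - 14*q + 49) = (q + 2)/(q - 7)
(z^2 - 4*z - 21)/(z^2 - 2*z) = (z^2 - 4*z - 21)/(z*(z - 2))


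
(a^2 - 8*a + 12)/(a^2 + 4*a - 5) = (a^2 - 8*a + 12)/(a^2 + 4*a - 5)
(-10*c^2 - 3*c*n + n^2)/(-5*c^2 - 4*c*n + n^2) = (2*c + n)/(c + n)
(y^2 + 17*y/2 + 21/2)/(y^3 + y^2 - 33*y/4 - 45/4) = 2*(y + 7)/(2*y^2 - y - 15)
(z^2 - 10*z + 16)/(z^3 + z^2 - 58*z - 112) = (z - 2)/(z^2 + 9*z + 14)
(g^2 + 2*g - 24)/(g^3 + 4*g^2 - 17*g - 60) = (g + 6)/(g^2 + 8*g + 15)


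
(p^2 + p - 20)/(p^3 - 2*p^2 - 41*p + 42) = (p^2 + p - 20)/(p^3 - 2*p^2 - 41*p + 42)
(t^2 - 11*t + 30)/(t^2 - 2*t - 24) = (t - 5)/(t + 4)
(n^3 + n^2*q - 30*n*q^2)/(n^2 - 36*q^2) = n*(-n + 5*q)/(-n + 6*q)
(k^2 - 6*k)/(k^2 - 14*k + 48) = k/(k - 8)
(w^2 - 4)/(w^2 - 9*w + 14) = (w + 2)/(w - 7)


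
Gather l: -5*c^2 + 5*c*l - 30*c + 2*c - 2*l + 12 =-5*c^2 - 28*c + l*(5*c - 2) + 12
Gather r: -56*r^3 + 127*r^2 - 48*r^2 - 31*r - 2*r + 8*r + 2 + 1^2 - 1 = -56*r^3 + 79*r^2 - 25*r + 2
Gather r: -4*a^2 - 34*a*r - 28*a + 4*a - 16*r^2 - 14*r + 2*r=-4*a^2 - 24*a - 16*r^2 + r*(-34*a - 12)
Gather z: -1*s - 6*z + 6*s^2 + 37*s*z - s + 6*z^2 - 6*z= 6*s^2 - 2*s + 6*z^2 + z*(37*s - 12)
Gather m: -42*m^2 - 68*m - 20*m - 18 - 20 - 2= -42*m^2 - 88*m - 40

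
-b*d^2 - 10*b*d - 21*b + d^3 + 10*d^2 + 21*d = (-b + d)*(d + 3)*(d + 7)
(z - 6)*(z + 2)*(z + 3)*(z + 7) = z^4 + 6*z^3 - 31*z^2 - 204*z - 252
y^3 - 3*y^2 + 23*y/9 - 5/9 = (y - 5/3)*(y - 1)*(y - 1/3)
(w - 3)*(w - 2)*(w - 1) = w^3 - 6*w^2 + 11*w - 6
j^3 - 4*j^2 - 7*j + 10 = (j - 5)*(j - 1)*(j + 2)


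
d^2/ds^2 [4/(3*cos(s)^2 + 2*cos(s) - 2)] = 2*(-72*sin(s)^4 + 92*sin(s)^2 + 37*cos(s) - 9*cos(3*s) + 20)/(-3*sin(s)^2 + 2*cos(s) + 1)^3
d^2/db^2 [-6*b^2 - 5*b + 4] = -12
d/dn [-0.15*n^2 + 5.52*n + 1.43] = 5.52 - 0.3*n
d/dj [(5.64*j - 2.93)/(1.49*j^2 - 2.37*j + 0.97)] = (-8.4036*j^2 + 8.7314*j - 1.4733)/(2.2201*j^4 - 7.0626*j^3 + 8.5075*j^2 - 4.5978*j + 0.9409)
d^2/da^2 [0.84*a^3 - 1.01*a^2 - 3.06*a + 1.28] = 5.04*a - 2.02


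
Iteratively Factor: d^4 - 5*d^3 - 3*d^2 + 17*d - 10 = (d - 5)*(d^3 - 3*d + 2) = (d - 5)*(d + 2)*(d^2 - 2*d + 1) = (d - 5)*(d - 1)*(d + 2)*(d - 1)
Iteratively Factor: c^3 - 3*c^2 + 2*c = (c - 2)*(c^2 - c) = (c - 2)*(c - 1)*(c)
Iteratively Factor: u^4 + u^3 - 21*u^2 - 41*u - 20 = (u + 1)*(u^3 - 21*u - 20) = (u - 5)*(u + 1)*(u^2 + 5*u + 4) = (u - 5)*(u + 1)*(u + 4)*(u + 1)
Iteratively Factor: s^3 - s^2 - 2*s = (s)*(s^2 - s - 2) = s*(s + 1)*(s - 2)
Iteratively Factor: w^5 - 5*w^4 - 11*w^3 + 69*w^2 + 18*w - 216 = (w - 4)*(w^4 - w^3 - 15*w^2 + 9*w + 54) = (w - 4)*(w - 3)*(w^3 + 2*w^2 - 9*w - 18) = (w - 4)*(w - 3)*(w + 2)*(w^2 - 9) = (w - 4)*(w - 3)^2*(w + 2)*(w + 3)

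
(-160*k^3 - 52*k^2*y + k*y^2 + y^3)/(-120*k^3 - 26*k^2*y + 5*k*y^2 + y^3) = (-40*k^2 - 3*k*y + y^2)/(-30*k^2 + k*y + y^2)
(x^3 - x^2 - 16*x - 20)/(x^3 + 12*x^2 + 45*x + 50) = (x^2 - 3*x - 10)/(x^2 + 10*x + 25)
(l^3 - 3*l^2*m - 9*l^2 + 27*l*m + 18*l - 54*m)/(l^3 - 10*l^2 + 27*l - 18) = (l - 3*m)/(l - 1)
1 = 1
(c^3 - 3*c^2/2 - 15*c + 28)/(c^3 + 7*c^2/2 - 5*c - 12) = (2*c - 7)/(2*c + 3)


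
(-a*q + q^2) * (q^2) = -a*q^3 + q^4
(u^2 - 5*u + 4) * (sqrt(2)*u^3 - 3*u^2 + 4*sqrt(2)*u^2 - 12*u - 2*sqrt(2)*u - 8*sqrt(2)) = sqrt(2)*u^5 - 3*u^4 - sqrt(2)*u^4 - 18*sqrt(2)*u^3 + 3*u^3 + 18*sqrt(2)*u^2 + 48*u^2 - 48*u + 32*sqrt(2)*u - 32*sqrt(2)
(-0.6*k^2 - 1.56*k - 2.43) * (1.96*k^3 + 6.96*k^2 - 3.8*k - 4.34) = -1.176*k^5 - 7.2336*k^4 - 13.3404*k^3 - 8.3808*k^2 + 16.0044*k + 10.5462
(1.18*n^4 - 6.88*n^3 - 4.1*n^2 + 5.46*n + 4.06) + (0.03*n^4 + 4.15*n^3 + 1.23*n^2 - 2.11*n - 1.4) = 1.21*n^4 - 2.73*n^3 - 2.87*n^2 + 3.35*n + 2.66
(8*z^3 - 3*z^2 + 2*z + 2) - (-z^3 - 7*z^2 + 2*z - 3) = 9*z^3 + 4*z^2 + 5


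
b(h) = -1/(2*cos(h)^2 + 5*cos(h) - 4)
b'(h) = -(4*sin(h)*cos(h) + 5*sin(h))/(2*cos(h)^2 + 5*cos(h) - 4)^2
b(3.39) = 0.14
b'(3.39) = 0.01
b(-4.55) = 0.21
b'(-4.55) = -0.19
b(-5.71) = -0.62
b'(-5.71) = -1.74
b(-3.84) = 0.15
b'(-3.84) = -0.03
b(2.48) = 0.15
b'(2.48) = -0.03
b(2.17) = 0.16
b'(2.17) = -0.06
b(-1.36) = 0.35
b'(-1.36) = 0.69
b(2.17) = 0.16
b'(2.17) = -0.06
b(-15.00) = 0.15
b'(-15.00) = 0.03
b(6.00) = -0.38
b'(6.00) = 0.35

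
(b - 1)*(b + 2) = b^2 + b - 2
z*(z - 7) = z^2 - 7*z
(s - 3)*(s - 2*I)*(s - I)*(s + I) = s^4 - 3*s^3 - 2*I*s^3 + s^2 + 6*I*s^2 - 3*s - 2*I*s + 6*I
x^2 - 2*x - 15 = (x - 5)*(x + 3)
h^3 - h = h*(h - 1)*(h + 1)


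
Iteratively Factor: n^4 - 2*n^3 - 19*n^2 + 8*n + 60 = (n - 2)*(n^3 - 19*n - 30) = (n - 2)*(n + 2)*(n^2 - 2*n - 15) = (n - 5)*(n - 2)*(n + 2)*(n + 3)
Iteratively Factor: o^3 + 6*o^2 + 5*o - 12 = (o + 4)*(o^2 + 2*o - 3) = (o - 1)*(o + 4)*(o + 3)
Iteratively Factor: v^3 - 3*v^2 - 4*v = (v - 4)*(v^2 + v) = v*(v - 4)*(v + 1)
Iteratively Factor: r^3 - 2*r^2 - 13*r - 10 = (r + 1)*(r^2 - 3*r - 10) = (r + 1)*(r + 2)*(r - 5)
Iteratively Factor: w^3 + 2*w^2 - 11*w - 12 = (w - 3)*(w^2 + 5*w + 4) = (w - 3)*(w + 4)*(w + 1)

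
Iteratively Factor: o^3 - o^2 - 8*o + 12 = (o - 2)*(o^2 + o - 6) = (o - 2)*(o + 3)*(o - 2)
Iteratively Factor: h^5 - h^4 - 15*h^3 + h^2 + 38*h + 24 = (h - 4)*(h^4 + 3*h^3 - 3*h^2 - 11*h - 6) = (h - 4)*(h - 2)*(h^3 + 5*h^2 + 7*h + 3) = (h - 4)*(h - 2)*(h + 1)*(h^2 + 4*h + 3) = (h - 4)*(h - 2)*(h + 1)*(h + 3)*(h + 1)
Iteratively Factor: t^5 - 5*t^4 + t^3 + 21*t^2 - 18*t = (t - 1)*(t^4 - 4*t^3 - 3*t^2 + 18*t) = t*(t - 1)*(t^3 - 4*t^2 - 3*t + 18) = t*(t - 1)*(t + 2)*(t^2 - 6*t + 9) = t*(t - 3)*(t - 1)*(t + 2)*(t - 3)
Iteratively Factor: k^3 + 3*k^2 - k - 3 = (k + 1)*(k^2 + 2*k - 3) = (k + 1)*(k + 3)*(k - 1)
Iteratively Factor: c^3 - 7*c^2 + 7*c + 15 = (c - 3)*(c^2 - 4*c - 5) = (c - 3)*(c + 1)*(c - 5)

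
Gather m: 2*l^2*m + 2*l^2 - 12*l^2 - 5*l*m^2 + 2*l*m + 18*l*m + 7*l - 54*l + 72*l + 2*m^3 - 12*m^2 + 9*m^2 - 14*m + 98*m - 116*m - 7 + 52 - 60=-10*l^2 + 25*l + 2*m^3 + m^2*(-5*l - 3) + m*(2*l^2 + 20*l - 32) - 15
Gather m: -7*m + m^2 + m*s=m^2 + m*(s - 7)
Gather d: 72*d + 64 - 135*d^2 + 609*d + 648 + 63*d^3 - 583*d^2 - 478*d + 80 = 63*d^3 - 718*d^2 + 203*d + 792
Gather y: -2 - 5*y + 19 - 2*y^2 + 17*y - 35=-2*y^2 + 12*y - 18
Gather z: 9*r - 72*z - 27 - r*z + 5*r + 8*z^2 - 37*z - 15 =14*r + 8*z^2 + z*(-r - 109) - 42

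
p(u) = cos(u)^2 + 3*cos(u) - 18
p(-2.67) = -19.88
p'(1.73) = -2.65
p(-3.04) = -19.99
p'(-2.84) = 0.32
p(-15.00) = -19.70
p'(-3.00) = 0.14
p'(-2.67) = 0.55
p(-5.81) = -14.54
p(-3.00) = -19.99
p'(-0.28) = 1.36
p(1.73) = -18.45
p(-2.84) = -19.95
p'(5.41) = 3.28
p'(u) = -2*sin(u)*cos(u) - 3*sin(u)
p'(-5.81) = -2.18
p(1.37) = -17.36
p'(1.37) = -3.33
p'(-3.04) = 0.10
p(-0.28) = -14.19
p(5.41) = -15.66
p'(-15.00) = 0.96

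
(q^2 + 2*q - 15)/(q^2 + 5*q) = (q - 3)/q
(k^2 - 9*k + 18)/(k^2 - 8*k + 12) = (k - 3)/(k - 2)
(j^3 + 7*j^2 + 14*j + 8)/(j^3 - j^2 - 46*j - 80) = (j^2 + 5*j + 4)/(j^2 - 3*j - 40)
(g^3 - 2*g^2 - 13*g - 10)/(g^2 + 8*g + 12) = (g^2 - 4*g - 5)/(g + 6)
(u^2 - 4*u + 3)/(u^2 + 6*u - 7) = (u - 3)/(u + 7)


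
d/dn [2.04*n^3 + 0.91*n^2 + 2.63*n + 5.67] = 6.12*n^2 + 1.82*n + 2.63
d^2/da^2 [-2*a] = 0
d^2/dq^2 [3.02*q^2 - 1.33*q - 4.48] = 6.04000000000000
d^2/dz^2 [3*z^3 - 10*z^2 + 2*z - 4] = 18*z - 20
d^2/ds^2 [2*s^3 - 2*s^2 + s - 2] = 12*s - 4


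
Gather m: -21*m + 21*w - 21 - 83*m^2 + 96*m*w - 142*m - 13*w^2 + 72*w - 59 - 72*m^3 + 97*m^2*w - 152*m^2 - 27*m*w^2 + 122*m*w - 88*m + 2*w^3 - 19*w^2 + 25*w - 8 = -72*m^3 + m^2*(97*w - 235) + m*(-27*w^2 + 218*w - 251) + 2*w^3 - 32*w^2 + 118*w - 88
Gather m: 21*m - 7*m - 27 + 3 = 14*m - 24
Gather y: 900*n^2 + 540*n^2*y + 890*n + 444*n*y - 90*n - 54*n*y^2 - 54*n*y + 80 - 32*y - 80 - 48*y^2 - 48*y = 900*n^2 + 800*n + y^2*(-54*n - 48) + y*(540*n^2 + 390*n - 80)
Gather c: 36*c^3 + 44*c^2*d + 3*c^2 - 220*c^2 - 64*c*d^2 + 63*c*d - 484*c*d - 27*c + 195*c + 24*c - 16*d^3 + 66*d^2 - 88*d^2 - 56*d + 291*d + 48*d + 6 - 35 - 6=36*c^3 + c^2*(44*d - 217) + c*(-64*d^2 - 421*d + 192) - 16*d^3 - 22*d^2 + 283*d - 35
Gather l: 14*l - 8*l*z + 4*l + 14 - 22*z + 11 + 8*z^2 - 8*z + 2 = l*(18 - 8*z) + 8*z^2 - 30*z + 27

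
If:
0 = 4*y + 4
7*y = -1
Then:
No Solution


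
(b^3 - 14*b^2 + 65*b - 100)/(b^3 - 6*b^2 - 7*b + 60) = (b - 5)/(b + 3)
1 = 1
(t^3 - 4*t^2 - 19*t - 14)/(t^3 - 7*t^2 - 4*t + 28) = (t + 1)/(t - 2)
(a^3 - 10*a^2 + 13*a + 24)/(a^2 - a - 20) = (-a^3 + 10*a^2 - 13*a - 24)/(-a^2 + a + 20)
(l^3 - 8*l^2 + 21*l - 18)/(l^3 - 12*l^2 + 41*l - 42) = (l - 3)/(l - 7)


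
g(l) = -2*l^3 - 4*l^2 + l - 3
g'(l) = -6*l^2 - 8*l + 1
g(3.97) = -187.22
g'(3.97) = -125.33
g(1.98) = -32.23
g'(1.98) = -38.36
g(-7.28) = 549.38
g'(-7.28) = -258.75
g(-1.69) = -6.46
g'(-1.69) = -2.62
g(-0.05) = -3.06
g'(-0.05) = 1.38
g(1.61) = -20.10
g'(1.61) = -27.43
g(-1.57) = -6.69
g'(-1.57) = -1.23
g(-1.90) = -5.62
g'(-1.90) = -5.46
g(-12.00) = 2865.00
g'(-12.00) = -767.00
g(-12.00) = 2865.00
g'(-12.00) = -767.00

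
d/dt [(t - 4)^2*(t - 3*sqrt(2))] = (t - 4)*(3*t - 6*sqrt(2) - 4)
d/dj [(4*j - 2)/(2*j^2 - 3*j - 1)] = 2*(-4*j^2 + 4*j - 5)/(4*j^4 - 12*j^3 + 5*j^2 + 6*j + 1)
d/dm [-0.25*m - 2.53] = -0.250000000000000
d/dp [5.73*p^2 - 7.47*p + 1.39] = 11.46*p - 7.47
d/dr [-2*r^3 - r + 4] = -6*r^2 - 1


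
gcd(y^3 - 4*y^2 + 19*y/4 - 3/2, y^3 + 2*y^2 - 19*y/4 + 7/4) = y - 1/2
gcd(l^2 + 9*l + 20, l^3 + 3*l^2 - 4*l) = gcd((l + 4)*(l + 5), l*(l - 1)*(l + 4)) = l + 4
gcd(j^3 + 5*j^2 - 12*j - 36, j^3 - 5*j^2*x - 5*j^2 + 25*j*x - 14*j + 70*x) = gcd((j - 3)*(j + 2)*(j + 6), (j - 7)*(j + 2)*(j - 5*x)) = j + 2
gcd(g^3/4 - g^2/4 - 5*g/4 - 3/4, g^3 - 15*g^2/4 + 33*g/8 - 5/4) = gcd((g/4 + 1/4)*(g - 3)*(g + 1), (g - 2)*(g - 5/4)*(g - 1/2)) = 1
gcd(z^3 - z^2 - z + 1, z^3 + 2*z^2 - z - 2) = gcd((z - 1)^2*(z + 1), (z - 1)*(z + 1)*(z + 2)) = z^2 - 1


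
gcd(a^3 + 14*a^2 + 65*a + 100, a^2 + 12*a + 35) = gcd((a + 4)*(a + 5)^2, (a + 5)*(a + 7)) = a + 5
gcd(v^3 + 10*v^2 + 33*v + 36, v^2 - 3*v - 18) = v + 3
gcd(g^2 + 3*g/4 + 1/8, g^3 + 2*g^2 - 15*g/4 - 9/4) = g + 1/2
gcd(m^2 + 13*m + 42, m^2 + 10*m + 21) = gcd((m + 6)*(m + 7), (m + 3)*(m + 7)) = m + 7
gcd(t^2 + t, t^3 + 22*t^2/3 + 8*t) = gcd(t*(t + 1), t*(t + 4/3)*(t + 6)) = t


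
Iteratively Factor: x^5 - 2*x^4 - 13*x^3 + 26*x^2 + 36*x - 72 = (x - 2)*(x^4 - 13*x^2 + 36) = (x - 3)*(x - 2)*(x^3 + 3*x^2 - 4*x - 12) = (x - 3)*(x - 2)^2*(x^2 + 5*x + 6) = (x - 3)*(x - 2)^2*(x + 2)*(x + 3)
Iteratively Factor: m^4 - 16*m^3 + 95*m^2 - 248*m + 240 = (m - 3)*(m^3 - 13*m^2 + 56*m - 80) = (m - 5)*(m - 3)*(m^2 - 8*m + 16) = (m - 5)*(m - 4)*(m - 3)*(m - 4)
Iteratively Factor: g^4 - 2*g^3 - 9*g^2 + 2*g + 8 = (g + 1)*(g^3 - 3*g^2 - 6*g + 8) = (g + 1)*(g + 2)*(g^2 - 5*g + 4) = (g - 1)*(g + 1)*(g + 2)*(g - 4)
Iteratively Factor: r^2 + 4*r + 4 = (r + 2)*(r + 2)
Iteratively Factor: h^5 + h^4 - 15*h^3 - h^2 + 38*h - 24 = (h - 1)*(h^4 + 2*h^3 - 13*h^2 - 14*h + 24) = (h - 1)*(h + 2)*(h^3 - 13*h + 12) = (h - 3)*(h - 1)*(h + 2)*(h^2 + 3*h - 4) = (h - 3)*(h - 1)^2*(h + 2)*(h + 4)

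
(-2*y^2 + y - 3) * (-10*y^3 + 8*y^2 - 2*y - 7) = 20*y^5 - 26*y^4 + 42*y^3 - 12*y^2 - y + 21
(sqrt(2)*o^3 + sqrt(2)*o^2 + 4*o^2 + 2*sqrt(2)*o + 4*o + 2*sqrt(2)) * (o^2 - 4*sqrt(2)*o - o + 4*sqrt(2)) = sqrt(2)*o^5 - 4*o^4 - 15*sqrt(2)*o^3 - 12*o^2 + 14*sqrt(2)*o + 16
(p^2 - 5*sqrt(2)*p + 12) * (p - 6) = p^3 - 5*sqrt(2)*p^2 - 6*p^2 + 12*p + 30*sqrt(2)*p - 72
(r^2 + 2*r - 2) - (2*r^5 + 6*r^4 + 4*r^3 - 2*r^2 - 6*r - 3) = -2*r^5 - 6*r^4 - 4*r^3 + 3*r^2 + 8*r + 1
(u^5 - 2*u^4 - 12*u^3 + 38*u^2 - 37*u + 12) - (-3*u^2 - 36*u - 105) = u^5 - 2*u^4 - 12*u^3 + 41*u^2 - u + 117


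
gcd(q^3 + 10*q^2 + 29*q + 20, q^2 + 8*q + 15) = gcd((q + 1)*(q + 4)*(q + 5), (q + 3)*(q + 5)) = q + 5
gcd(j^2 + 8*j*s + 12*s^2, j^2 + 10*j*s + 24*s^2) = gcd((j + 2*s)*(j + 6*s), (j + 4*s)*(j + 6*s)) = j + 6*s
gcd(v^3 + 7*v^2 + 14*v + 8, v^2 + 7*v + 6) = v + 1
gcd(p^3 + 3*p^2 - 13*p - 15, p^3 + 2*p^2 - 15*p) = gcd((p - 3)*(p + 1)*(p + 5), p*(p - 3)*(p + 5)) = p^2 + 2*p - 15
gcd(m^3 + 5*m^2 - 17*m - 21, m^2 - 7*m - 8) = m + 1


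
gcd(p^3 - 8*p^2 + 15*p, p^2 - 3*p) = p^2 - 3*p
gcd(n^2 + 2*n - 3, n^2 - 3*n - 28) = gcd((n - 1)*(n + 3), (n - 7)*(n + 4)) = 1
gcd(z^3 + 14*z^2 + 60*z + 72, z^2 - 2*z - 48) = z + 6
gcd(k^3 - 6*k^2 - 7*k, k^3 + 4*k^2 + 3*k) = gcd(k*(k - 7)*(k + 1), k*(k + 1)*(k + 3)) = k^2 + k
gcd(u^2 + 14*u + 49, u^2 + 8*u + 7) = u + 7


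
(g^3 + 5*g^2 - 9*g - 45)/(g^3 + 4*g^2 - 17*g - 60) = (g - 3)/(g - 4)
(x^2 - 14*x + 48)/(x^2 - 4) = (x^2 - 14*x + 48)/(x^2 - 4)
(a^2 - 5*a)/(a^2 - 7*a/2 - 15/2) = 2*a/(2*a + 3)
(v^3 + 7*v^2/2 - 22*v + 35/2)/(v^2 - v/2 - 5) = (v^2 + 6*v - 7)/(v + 2)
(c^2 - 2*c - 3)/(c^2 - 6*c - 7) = (c - 3)/(c - 7)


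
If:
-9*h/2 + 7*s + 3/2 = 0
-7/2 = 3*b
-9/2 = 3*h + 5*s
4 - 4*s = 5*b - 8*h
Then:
No Solution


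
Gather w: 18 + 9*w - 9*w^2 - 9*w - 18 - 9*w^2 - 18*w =-18*w^2 - 18*w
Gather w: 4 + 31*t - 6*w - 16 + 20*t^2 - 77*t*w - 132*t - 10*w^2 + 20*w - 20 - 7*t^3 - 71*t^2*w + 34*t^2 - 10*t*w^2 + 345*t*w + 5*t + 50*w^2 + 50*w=-7*t^3 + 54*t^2 - 96*t + w^2*(40 - 10*t) + w*(-71*t^2 + 268*t + 64) - 32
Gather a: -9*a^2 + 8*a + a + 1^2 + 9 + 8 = -9*a^2 + 9*a + 18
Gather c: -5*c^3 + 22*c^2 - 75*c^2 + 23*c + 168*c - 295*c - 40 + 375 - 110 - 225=-5*c^3 - 53*c^2 - 104*c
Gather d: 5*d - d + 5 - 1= 4*d + 4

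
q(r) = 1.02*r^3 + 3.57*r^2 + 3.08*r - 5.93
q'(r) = 3.06*r^2 + 7.14*r + 3.08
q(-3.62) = -18.68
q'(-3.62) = 17.33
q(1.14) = 3.73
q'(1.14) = 15.20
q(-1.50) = -5.96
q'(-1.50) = -0.74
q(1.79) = 16.87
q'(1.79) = 25.67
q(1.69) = 14.39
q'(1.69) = 23.89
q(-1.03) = -6.43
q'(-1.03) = -1.03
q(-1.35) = -6.09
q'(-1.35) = -0.98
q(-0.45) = -6.69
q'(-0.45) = 0.49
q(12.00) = 2307.67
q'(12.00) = 529.40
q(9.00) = 1054.54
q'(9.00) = 315.20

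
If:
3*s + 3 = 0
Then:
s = -1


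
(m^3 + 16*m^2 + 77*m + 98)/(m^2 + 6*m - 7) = (m^2 + 9*m + 14)/(m - 1)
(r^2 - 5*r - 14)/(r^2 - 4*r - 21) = (r + 2)/(r + 3)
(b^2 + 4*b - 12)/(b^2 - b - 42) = (b - 2)/(b - 7)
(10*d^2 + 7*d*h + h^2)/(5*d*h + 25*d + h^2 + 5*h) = (2*d + h)/(h + 5)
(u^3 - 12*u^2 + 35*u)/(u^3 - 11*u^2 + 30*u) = (u - 7)/(u - 6)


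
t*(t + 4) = t^2 + 4*t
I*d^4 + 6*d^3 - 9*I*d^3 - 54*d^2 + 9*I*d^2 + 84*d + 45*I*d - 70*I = (d - 7)*(d - 2)*(d - 5*I)*(I*d + 1)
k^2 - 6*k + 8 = (k - 4)*(k - 2)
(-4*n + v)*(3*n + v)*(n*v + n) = -12*n^3*v - 12*n^3 - n^2*v^2 - n^2*v + n*v^3 + n*v^2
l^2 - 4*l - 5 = (l - 5)*(l + 1)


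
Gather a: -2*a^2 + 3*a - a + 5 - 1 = -2*a^2 + 2*a + 4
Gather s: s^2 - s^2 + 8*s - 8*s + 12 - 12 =0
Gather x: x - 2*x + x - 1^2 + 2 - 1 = 0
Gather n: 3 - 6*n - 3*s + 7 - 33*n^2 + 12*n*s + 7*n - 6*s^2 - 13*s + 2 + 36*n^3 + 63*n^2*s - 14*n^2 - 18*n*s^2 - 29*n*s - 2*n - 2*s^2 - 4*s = 36*n^3 + n^2*(63*s - 47) + n*(-18*s^2 - 17*s - 1) - 8*s^2 - 20*s + 12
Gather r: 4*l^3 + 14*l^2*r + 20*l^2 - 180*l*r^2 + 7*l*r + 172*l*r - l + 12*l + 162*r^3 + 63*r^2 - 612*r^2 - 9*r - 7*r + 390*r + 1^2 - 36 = 4*l^3 + 20*l^2 + 11*l + 162*r^3 + r^2*(-180*l - 549) + r*(14*l^2 + 179*l + 374) - 35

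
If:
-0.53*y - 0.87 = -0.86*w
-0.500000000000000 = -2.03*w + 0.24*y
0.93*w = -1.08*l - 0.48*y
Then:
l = 0.63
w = 0.06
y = -1.54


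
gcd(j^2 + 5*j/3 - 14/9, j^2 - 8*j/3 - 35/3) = j + 7/3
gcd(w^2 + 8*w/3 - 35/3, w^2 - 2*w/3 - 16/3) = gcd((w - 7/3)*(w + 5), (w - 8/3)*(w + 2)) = 1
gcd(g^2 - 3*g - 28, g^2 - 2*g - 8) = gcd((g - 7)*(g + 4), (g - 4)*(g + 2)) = 1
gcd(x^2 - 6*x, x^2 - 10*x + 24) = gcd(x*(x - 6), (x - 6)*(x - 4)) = x - 6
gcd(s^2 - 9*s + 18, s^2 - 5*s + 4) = 1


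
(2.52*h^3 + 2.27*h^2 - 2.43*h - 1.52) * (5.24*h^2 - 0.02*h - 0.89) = 13.2048*h^5 + 11.8444*h^4 - 15.0214*h^3 - 9.9365*h^2 + 2.1931*h + 1.3528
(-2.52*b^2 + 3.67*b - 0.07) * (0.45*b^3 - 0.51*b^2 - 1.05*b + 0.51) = -1.134*b^5 + 2.9367*b^4 + 0.7428*b^3 - 5.103*b^2 + 1.9452*b - 0.0357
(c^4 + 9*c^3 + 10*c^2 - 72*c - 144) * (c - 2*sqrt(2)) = c^5 - 2*sqrt(2)*c^4 + 9*c^4 - 18*sqrt(2)*c^3 + 10*c^3 - 72*c^2 - 20*sqrt(2)*c^2 - 144*c + 144*sqrt(2)*c + 288*sqrt(2)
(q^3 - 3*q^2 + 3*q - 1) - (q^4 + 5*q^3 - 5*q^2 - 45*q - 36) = -q^4 - 4*q^3 + 2*q^2 + 48*q + 35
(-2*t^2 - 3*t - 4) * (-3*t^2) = 6*t^4 + 9*t^3 + 12*t^2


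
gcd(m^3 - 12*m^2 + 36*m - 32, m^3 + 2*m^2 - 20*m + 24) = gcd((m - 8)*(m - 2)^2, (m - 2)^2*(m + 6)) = m^2 - 4*m + 4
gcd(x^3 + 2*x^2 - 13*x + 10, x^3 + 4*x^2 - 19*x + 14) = x^2 - 3*x + 2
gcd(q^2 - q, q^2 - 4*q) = q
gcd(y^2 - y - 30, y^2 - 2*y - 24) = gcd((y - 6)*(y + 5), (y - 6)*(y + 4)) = y - 6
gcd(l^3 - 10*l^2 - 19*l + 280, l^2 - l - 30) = l + 5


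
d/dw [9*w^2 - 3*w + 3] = 18*w - 3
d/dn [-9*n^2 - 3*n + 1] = -18*n - 3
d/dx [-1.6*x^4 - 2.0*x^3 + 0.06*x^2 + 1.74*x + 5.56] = -6.4*x^3 - 6.0*x^2 + 0.12*x + 1.74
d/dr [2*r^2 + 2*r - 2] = 4*r + 2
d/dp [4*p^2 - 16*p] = 8*p - 16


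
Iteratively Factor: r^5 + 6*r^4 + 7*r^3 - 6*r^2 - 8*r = (r + 1)*(r^4 + 5*r^3 + 2*r^2 - 8*r) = (r + 1)*(r + 4)*(r^3 + r^2 - 2*r) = r*(r + 1)*(r + 4)*(r^2 + r - 2) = r*(r - 1)*(r + 1)*(r + 4)*(r + 2)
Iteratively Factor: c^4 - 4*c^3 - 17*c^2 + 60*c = (c)*(c^3 - 4*c^2 - 17*c + 60) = c*(c + 4)*(c^2 - 8*c + 15) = c*(c - 3)*(c + 4)*(c - 5)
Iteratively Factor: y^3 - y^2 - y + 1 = (y - 1)*(y^2 - 1) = (y - 1)*(y + 1)*(y - 1)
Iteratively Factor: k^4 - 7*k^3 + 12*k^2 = (k)*(k^3 - 7*k^2 + 12*k) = k*(k - 4)*(k^2 - 3*k) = k*(k - 4)*(k - 3)*(k)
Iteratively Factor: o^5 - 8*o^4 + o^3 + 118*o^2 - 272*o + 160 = (o + 4)*(o^4 - 12*o^3 + 49*o^2 - 78*o + 40) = (o - 2)*(o + 4)*(o^3 - 10*o^2 + 29*o - 20) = (o - 4)*(o - 2)*(o + 4)*(o^2 - 6*o + 5) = (o - 4)*(o - 2)*(o - 1)*(o + 4)*(o - 5)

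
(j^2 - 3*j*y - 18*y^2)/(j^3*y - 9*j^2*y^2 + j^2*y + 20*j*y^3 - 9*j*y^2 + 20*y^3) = (j^2 - 3*j*y - 18*y^2)/(y*(j^3 - 9*j^2*y + j^2 + 20*j*y^2 - 9*j*y + 20*y^2))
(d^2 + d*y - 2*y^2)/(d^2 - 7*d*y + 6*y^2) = (-d - 2*y)/(-d + 6*y)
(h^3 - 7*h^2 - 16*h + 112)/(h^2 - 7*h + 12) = (h^2 - 3*h - 28)/(h - 3)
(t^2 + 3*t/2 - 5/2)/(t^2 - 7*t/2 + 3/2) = (2*t^2 + 3*t - 5)/(2*t^2 - 7*t + 3)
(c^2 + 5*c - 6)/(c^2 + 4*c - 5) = (c + 6)/(c + 5)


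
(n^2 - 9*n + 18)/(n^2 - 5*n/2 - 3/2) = 2*(n - 6)/(2*n + 1)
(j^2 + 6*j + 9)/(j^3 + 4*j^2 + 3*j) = (j + 3)/(j*(j + 1))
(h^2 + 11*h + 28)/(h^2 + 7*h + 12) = (h + 7)/(h + 3)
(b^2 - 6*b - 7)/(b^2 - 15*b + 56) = (b + 1)/(b - 8)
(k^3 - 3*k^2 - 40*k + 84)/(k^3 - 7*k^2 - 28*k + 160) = (k^3 - 3*k^2 - 40*k + 84)/(k^3 - 7*k^2 - 28*k + 160)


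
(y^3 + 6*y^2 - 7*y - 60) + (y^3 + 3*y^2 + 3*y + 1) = 2*y^3 + 9*y^2 - 4*y - 59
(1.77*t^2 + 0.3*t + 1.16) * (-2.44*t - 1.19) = -4.3188*t^3 - 2.8383*t^2 - 3.1874*t - 1.3804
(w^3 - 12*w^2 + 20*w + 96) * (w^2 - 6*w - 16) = w^5 - 18*w^4 + 76*w^3 + 168*w^2 - 896*w - 1536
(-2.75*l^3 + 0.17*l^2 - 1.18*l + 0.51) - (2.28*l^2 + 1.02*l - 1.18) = -2.75*l^3 - 2.11*l^2 - 2.2*l + 1.69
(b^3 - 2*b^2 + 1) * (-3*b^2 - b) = -3*b^5 + 5*b^4 + 2*b^3 - 3*b^2 - b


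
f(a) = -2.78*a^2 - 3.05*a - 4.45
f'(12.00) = -69.77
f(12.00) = -441.37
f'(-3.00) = 13.63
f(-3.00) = -20.32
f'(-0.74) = 1.06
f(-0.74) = -3.72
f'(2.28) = -15.73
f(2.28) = -25.86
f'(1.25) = -10.00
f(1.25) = -12.61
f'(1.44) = -11.06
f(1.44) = -14.61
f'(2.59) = -17.45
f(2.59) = -31.00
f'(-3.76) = 17.86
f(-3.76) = -32.28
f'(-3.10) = 14.19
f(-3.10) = -21.71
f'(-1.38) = 4.62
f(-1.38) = -5.54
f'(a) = -5.56*a - 3.05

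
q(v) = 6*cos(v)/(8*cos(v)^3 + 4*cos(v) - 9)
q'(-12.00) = 89.70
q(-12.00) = -6.19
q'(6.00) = -10.51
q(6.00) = 3.00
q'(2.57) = -0.01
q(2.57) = 0.29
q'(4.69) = -0.65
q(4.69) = 0.01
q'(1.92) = 0.41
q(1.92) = 0.19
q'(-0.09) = -1.60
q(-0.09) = 2.07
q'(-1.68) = -0.60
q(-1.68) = 0.07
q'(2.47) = 0.02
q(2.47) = 0.29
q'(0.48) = 3265.91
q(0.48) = 40.69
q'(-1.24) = -0.98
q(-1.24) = -0.26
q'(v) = 6*(24*sin(v)*cos(v)^2 + 4*sin(v))*cos(v)/(8*cos(v)^3 + 4*cos(v) - 9)^2 - 6*sin(v)/(8*cos(v)^3 + 4*cos(v) - 9) = 6*(16*cos(v)^3 + 9)*sin(v)/(8*cos(v)^3 + 4*cos(v) - 9)^2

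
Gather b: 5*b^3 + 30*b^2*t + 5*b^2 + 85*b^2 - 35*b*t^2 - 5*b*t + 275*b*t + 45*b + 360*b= 5*b^3 + b^2*(30*t + 90) + b*(-35*t^2 + 270*t + 405)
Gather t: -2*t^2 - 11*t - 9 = -2*t^2 - 11*t - 9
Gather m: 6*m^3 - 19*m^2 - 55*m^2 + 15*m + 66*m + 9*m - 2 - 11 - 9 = 6*m^3 - 74*m^2 + 90*m - 22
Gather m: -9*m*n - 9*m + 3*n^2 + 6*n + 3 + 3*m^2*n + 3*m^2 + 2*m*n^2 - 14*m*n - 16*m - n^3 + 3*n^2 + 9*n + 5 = m^2*(3*n + 3) + m*(2*n^2 - 23*n - 25) - n^3 + 6*n^2 + 15*n + 8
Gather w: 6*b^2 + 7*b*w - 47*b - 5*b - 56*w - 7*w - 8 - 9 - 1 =6*b^2 - 52*b + w*(7*b - 63) - 18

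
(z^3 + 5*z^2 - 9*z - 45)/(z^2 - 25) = (z^2 - 9)/(z - 5)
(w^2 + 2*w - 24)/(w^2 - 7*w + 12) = (w + 6)/(w - 3)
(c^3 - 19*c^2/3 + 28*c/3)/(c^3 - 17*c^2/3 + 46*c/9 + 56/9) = 3*c/(3*c + 2)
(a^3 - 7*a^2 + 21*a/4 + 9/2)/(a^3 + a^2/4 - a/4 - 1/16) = 4*(2*a^2 - 15*a + 18)/(8*a^2 - 2*a - 1)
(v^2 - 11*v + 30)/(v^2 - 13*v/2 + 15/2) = 2*(v - 6)/(2*v - 3)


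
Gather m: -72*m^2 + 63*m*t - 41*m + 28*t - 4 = -72*m^2 + m*(63*t - 41) + 28*t - 4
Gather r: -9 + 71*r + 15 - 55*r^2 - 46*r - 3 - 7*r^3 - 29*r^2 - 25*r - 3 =-7*r^3 - 84*r^2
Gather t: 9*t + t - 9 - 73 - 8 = 10*t - 90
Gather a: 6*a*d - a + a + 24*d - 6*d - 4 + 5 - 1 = 6*a*d + 18*d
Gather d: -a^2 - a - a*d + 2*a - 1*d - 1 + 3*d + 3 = -a^2 + a + d*(2 - a) + 2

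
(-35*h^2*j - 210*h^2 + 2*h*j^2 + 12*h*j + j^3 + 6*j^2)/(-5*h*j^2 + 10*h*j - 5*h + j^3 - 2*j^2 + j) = (7*h*j + 42*h + j^2 + 6*j)/(j^2 - 2*j + 1)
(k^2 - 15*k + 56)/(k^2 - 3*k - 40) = (k - 7)/(k + 5)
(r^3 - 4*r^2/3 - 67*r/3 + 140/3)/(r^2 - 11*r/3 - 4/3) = (3*r^2 + 8*r - 35)/(3*r + 1)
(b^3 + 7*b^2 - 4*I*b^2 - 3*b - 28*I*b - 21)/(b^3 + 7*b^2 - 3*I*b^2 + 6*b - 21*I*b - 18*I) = (b^2 + b*(7 - I) - 7*I)/(b^2 + 7*b + 6)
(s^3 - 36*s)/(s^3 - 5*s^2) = (s^2 - 36)/(s*(s - 5))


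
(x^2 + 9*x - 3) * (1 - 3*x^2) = -3*x^4 - 27*x^3 + 10*x^2 + 9*x - 3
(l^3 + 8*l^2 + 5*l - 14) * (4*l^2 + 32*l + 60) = 4*l^5 + 64*l^4 + 336*l^3 + 584*l^2 - 148*l - 840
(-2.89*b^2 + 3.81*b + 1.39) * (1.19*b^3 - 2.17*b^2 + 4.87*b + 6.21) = -3.4391*b^5 + 10.8052*b^4 - 20.6879*b^3 - 2.4085*b^2 + 30.4294*b + 8.6319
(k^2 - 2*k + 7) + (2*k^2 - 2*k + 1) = 3*k^2 - 4*k + 8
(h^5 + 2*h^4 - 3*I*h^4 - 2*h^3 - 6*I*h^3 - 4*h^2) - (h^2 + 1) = h^5 + 2*h^4 - 3*I*h^4 - 2*h^3 - 6*I*h^3 - 5*h^2 - 1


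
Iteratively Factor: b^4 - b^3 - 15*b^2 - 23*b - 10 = (b + 2)*(b^3 - 3*b^2 - 9*b - 5) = (b + 1)*(b + 2)*(b^2 - 4*b - 5) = (b + 1)^2*(b + 2)*(b - 5)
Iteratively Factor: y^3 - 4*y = (y)*(y^2 - 4) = y*(y - 2)*(y + 2)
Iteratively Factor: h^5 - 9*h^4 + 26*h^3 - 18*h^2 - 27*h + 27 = (h - 3)*(h^4 - 6*h^3 + 8*h^2 + 6*h - 9) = (h - 3)^2*(h^3 - 3*h^2 - h + 3) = (h - 3)^3*(h^2 - 1) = (h - 3)^3*(h - 1)*(h + 1)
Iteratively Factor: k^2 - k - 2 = (k - 2)*(k + 1)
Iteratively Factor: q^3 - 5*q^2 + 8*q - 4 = (q - 1)*(q^2 - 4*q + 4) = (q - 2)*(q - 1)*(q - 2)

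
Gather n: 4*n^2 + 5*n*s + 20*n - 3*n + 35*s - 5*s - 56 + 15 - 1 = 4*n^2 + n*(5*s + 17) + 30*s - 42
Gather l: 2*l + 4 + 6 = 2*l + 10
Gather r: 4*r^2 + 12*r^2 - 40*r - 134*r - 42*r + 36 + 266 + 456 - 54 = 16*r^2 - 216*r + 704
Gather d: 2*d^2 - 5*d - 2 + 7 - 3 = 2*d^2 - 5*d + 2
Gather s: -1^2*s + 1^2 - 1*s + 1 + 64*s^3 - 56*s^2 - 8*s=64*s^3 - 56*s^2 - 10*s + 2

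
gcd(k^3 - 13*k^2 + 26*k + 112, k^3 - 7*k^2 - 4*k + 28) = k^2 - 5*k - 14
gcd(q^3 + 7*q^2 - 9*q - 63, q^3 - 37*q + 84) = q^2 + 4*q - 21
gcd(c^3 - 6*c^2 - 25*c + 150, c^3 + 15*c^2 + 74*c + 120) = c + 5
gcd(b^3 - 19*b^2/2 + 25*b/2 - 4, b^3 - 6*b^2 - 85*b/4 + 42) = b - 8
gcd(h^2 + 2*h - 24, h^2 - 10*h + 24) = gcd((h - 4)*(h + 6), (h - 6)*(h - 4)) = h - 4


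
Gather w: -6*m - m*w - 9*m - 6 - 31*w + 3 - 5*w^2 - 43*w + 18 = -15*m - 5*w^2 + w*(-m - 74) + 15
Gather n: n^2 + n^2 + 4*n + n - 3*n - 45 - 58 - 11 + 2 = 2*n^2 + 2*n - 112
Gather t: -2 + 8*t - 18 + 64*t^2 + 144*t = 64*t^2 + 152*t - 20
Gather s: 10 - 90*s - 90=-90*s - 80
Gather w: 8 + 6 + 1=15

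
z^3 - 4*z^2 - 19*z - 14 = (z - 7)*(z + 1)*(z + 2)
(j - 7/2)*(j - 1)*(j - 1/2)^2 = j^4 - 11*j^3/2 + 33*j^2/4 - 37*j/8 + 7/8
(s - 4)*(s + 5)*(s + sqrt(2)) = s^3 + s^2 + sqrt(2)*s^2 - 20*s + sqrt(2)*s - 20*sqrt(2)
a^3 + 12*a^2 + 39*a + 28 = (a + 1)*(a + 4)*(a + 7)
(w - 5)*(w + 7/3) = w^2 - 8*w/3 - 35/3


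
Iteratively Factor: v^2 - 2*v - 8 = (v + 2)*(v - 4)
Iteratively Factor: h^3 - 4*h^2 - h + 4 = (h - 4)*(h^2 - 1) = (h - 4)*(h - 1)*(h + 1)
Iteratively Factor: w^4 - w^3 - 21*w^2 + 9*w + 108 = (w + 3)*(w^3 - 4*w^2 - 9*w + 36) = (w - 3)*(w + 3)*(w^2 - w - 12) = (w - 3)*(w + 3)^2*(w - 4)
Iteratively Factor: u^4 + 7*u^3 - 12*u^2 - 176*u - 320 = (u - 5)*(u^3 + 12*u^2 + 48*u + 64) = (u - 5)*(u + 4)*(u^2 + 8*u + 16) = (u - 5)*(u + 4)^2*(u + 4)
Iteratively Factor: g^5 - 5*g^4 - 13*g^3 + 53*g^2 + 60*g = (g + 3)*(g^4 - 8*g^3 + 11*g^2 + 20*g) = g*(g + 3)*(g^3 - 8*g^2 + 11*g + 20) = g*(g + 1)*(g + 3)*(g^2 - 9*g + 20) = g*(g - 5)*(g + 1)*(g + 3)*(g - 4)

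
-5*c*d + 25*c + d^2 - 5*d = (-5*c + d)*(d - 5)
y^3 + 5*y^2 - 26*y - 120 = (y - 5)*(y + 4)*(y + 6)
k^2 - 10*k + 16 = (k - 8)*(k - 2)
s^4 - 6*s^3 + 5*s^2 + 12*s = s*(s - 4)*(s - 3)*(s + 1)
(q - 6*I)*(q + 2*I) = q^2 - 4*I*q + 12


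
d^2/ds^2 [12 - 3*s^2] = -6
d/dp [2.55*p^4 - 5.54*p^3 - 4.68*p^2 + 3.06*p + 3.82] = 10.2*p^3 - 16.62*p^2 - 9.36*p + 3.06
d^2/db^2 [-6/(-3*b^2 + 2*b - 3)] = 12*(-9*b^2 + 6*b + 4*(3*b - 1)^2 - 9)/(3*b^2 - 2*b + 3)^3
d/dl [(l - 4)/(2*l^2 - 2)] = (l^2 - 2*l*(l - 4) - 1)/(2*(l^2 - 1)^2)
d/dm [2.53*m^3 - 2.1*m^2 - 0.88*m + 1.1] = 7.59*m^2 - 4.2*m - 0.88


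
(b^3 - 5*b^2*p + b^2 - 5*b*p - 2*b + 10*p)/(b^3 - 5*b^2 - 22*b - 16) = (b^2 - 5*b*p - b + 5*p)/(b^2 - 7*b - 8)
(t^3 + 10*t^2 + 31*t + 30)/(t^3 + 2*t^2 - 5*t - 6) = (t^2 + 7*t + 10)/(t^2 - t - 2)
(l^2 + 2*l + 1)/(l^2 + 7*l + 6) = (l + 1)/(l + 6)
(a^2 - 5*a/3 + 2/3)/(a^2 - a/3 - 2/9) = 3*(a - 1)/(3*a + 1)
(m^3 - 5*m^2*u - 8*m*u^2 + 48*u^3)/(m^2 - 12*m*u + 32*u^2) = (-m^2 + m*u + 12*u^2)/(-m + 8*u)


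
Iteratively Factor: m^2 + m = (m)*(m + 1)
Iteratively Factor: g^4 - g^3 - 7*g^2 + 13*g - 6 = (g - 1)*(g^3 - 7*g + 6) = (g - 1)*(g + 3)*(g^2 - 3*g + 2) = (g - 2)*(g - 1)*(g + 3)*(g - 1)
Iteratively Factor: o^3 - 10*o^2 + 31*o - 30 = (o - 2)*(o^2 - 8*o + 15) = (o - 3)*(o - 2)*(o - 5)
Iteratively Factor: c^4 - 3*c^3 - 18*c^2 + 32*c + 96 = (c + 2)*(c^3 - 5*c^2 - 8*c + 48) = (c + 2)*(c + 3)*(c^2 - 8*c + 16) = (c - 4)*(c + 2)*(c + 3)*(c - 4)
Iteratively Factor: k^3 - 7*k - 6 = (k + 1)*(k^2 - k - 6) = (k + 1)*(k + 2)*(k - 3)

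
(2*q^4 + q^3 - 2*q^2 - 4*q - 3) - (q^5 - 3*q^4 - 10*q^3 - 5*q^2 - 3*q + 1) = -q^5 + 5*q^4 + 11*q^3 + 3*q^2 - q - 4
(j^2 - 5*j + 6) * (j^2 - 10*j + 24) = j^4 - 15*j^3 + 80*j^2 - 180*j + 144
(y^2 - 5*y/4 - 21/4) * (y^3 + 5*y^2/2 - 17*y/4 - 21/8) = y^5 + 5*y^4/4 - 101*y^3/8 - 167*y^2/16 + 819*y/32 + 441/32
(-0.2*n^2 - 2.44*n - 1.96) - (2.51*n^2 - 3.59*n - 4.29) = -2.71*n^2 + 1.15*n + 2.33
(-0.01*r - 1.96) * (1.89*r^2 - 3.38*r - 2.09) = -0.0189*r^3 - 3.6706*r^2 + 6.6457*r + 4.0964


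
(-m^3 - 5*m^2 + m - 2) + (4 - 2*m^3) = -3*m^3 - 5*m^2 + m + 2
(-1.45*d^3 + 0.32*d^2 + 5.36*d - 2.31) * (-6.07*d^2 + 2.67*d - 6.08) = 8.8015*d^5 - 5.8139*d^4 - 22.8648*d^3 + 26.3873*d^2 - 38.7565*d + 14.0448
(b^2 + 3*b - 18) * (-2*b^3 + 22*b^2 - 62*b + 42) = -2*b^5 + 16*b^4 + 40*b^3 - 540*b^2 + 1242*b - 756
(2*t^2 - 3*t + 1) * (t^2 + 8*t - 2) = 2*t^4 + 13*t^3 - 27*t^2 + 14*t - 2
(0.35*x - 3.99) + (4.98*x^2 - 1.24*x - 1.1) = 4.98*x^2 - 0.89*x - 5.09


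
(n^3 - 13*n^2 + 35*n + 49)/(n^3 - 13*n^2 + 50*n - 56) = (n^2 - 6*n - 7)/(n^2 - 6*n + 8)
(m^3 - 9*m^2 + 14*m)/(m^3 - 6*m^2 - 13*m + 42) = m/(m + 3)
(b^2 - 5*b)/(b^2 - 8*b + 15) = b/(b - 3)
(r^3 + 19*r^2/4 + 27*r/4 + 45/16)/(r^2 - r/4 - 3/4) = (r^2 + 4*r + 15/4)/(r - 1)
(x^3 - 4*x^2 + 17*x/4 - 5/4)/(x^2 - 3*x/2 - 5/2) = (2*x^2 - 3*x + 1)/(2*(x + 1))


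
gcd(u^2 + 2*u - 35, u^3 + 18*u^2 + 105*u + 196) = u + 7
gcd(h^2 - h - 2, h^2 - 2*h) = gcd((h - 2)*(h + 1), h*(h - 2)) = h - 2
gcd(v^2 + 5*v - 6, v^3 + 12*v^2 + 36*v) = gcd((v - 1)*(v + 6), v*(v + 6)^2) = v + 6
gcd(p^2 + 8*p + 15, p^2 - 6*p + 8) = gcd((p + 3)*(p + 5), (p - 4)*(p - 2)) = 1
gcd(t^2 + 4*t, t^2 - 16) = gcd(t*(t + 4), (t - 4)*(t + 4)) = t + 4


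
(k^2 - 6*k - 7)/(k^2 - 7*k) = (k + 1)/k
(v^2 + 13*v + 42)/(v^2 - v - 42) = (v + 7)/(v - 7)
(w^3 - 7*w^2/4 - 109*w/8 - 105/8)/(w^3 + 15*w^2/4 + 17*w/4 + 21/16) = 2*(w - 5)/(2*w + 1)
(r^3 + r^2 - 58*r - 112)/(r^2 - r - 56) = r + 2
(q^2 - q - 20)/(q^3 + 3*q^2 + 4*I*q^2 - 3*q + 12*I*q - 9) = (q^2 - q - 20)/(q^3 + q^2*(3 + 4*I) + q*(-3 + 12*I) - 9)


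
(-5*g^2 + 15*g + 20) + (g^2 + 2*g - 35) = -4*g^2 + 17*g - 15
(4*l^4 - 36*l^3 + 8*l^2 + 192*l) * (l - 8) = 4*l^5 - 68*l^4 + 296*l^3 + 128*l^2 - 1536*l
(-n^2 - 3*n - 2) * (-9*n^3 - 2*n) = 9*n^5 + 27*n^4 + 20*n^3 + 6*n^2 + 4*n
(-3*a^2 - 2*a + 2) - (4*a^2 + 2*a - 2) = -7*a^2 - 4*a + 4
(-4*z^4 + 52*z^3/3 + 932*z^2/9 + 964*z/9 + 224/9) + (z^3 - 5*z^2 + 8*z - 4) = -4*z^4 + 55*z^3/3 + 887*z^2/9 + 1036*z/9 + 188/9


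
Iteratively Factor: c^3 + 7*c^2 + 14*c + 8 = (c + 2)*(c^2 + 5*c + 4) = (c + 2)*(c + 4)*(c + 1)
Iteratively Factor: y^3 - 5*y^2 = (y - 5)*(y^2) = y*(y - 5)*(y)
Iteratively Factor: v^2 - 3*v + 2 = (v - 2)*(v - 1)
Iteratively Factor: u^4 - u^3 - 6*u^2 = (u + 2)*(u^3 - 3*u^2) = u*(u + 2)*(u^2 - 3*u) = u*(u - 3)*(u + 2)*(u)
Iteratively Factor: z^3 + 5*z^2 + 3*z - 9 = (z + 3)*(z^2 + 2*z - 3) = (z - 1)*(z + 3)*(z + 3)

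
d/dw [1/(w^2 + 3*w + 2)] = (-2*w - 3)/(w^2 + 3*w + 2)^2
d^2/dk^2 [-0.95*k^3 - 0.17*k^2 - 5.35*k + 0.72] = -5.7*k - 0.34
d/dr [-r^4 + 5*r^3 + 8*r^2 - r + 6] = -4*r^3 + 15*r^2 + 16*r - 1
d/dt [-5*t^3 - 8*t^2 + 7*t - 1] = -15*t^2 - 16*t + 7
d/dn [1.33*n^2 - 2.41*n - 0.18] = 2.66*n - 2.41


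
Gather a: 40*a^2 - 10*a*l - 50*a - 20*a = 40*a^2 + a*(-10*l - 70)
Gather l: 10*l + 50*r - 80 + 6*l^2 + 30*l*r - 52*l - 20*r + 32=6*l^2 + l*(30*r - 42) + 30*r - 48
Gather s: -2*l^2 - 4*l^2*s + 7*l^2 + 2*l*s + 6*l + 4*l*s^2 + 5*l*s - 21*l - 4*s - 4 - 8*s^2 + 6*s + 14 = 5*l^2 - 15*l + s^2*(4*l - 8) + s*(-4*l^2 + 7*l + 2) + 10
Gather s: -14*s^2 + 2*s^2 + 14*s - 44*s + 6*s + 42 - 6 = -12*s^2 - 24*s + 36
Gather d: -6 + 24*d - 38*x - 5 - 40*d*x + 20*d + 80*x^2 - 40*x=d*(44 - 40*x) + 80*x^2 - 78*x - 11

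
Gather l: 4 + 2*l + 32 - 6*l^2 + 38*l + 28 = -6*l^2 + 40*l + 64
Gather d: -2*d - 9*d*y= d*(-9*y - 2)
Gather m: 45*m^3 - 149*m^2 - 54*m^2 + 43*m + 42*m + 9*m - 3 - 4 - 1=45*m^3 - 203*m^2 + 94*m - 8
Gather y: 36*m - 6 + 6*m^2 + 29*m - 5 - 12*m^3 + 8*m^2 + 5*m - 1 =-12*m^3 + 14*m^2 + 70*m - 12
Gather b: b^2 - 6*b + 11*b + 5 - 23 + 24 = b^2 + 5*b + 6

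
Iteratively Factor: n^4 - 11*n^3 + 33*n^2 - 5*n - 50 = (n - 5)*(n^3 - 6*n^2 + 3*n + 10) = (n - 5)^2*(n^2 - n - 2) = (n - 5)^2*(n + 1)*(n - 2)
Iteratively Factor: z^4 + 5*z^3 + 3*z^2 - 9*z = (z + 3)*(z^3 + 2*z^2 - 3*z) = (z + 3)^2*(z^2 - z) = z*(z + 3)^2*(z - 1)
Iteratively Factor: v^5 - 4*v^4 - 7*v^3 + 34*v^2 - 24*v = (v - 2)*(v^4 - 2*v^3 - 11*v^2 + 12*v) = (v - 4)*(v - 2)*(v^3 + 2*v^2 - 3*v) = (v - 4)*(v - 2)*(v + 3)*(v^2 - v) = (v - 4)*(v - 2)*(v - 1)*(v + 3)*(v)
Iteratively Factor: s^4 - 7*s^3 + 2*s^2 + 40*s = (s + 2)*(s^3 - 9*s^2 + 20*s) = s*(s + 2)*(s^2 - 9*s + 20) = s*(s - 5)*(s + 2)*(s - 4)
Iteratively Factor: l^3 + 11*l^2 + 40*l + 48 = (l + 3)*(l^2 + 8*l + 16) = (l + 3)*(l + 4)*(l + 4)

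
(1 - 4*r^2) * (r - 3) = -4*r^3 + 12*r^2 + r - 3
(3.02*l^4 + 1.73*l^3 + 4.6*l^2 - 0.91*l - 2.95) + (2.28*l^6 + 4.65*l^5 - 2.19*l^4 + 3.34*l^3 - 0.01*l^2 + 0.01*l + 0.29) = 2.28*l^6 + 4.65*l^5 + 0.83*l^4 + 5.07*l^3 + 4.59*l^2 - 0.9*l - 2.66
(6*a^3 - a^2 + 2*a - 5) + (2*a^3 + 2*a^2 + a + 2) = 8*a^3 + a^2 + 3*a - 3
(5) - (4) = 1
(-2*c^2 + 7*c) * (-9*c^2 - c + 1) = 18*c^4 - 61*c^3 - 9*c^2 + 7*c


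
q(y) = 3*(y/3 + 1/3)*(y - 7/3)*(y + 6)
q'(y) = 3*(y/3 + 1/3)*(y - 7/3) + 3*(y/3 + 1/3)*(y + 6) + (y - 7/3)*(y + 6) = 3*y^2 + 28*y/3 - 31/3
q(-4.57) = 35.24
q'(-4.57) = 9.67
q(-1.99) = 17.16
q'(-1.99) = -17.03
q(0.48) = -17.77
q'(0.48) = -5.16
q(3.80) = 68.99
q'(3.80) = 68.45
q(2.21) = -3.25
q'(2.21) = 24.95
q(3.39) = 43.56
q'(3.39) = 55.78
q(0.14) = -15.35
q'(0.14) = -8.97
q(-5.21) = 25.09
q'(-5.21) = 22.47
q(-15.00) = -2184.00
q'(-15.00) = 524.67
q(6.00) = 308.00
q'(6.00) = 153.67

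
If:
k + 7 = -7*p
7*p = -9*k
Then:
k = 7/8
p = -9/8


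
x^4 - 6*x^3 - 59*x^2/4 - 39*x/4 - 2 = (x - 8)*(x + 1/2)^2*(x + 1)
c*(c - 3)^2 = c^3 - 6*c^2 + 9*c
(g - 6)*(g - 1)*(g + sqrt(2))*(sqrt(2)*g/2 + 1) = sqrt(2)*g^4/2 - 7*sqrt(2)*g^3/2 + 2*g^3 - 14*g^2 + 4*sqrt(2)*g^2 - 7*sqrt(2)*g + 12*g + 6*sqrt(2)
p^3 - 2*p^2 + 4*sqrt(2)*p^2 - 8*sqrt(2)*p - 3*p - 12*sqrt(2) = (p - 3)*(p + 1)*(p + 4*sqrt(2))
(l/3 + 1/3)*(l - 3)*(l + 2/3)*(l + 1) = l^4/3 - l^3/9 - 17*l^2/9 - 19*l/9 - 2/3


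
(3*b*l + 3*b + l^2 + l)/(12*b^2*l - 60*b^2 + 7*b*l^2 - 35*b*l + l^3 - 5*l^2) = (l + 1)/(4*b*l - 20*b + l^2 - 5*l)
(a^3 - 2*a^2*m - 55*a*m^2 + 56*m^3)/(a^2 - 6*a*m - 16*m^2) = (a^2 + 6*a*m - 7*m^2)/(a + 2*m)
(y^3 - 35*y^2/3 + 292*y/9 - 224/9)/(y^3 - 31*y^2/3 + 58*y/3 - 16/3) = (9*y^2 - 33*y + 28)/(3*(3*y^2 - 7*y + 2))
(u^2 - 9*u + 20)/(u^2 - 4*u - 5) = (u - 4)/(u + 1)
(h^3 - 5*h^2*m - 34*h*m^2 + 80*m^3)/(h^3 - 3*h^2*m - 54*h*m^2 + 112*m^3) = (h + 5*m)/(h + 7*m)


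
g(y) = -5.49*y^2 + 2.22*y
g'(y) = 2.22 - 10.98*y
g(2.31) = -24.17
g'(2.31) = -23.14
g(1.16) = -4.81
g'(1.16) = -10.52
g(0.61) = -0.69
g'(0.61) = -4.48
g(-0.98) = -7.45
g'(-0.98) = 12.98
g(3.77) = -69.66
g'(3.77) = -39.17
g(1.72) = -12.42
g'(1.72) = -16.67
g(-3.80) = -87.71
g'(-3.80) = 43.94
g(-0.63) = -3.58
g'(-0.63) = 9.14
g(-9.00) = -464.67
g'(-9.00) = 101.04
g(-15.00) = -1268.55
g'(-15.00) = 166.92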